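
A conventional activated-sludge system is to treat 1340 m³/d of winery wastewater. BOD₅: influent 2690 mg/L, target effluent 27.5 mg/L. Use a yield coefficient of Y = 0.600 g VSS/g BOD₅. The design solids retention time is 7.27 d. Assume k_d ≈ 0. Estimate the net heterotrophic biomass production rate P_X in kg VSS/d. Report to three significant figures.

P_X ≈ 2140 kg VSS/d

No decay correction is needed, so Y_obs = Y = 0.600.
Mass of BOD₅ removed per day: Q(S₀ − S) = 1340 × 2662 g/m³ = 3568 kg/d.
Biomass produced: P_X = Y_obs·Q·ΔS = 0.6000 × 3568 ≈ 2141 kg VSS/d.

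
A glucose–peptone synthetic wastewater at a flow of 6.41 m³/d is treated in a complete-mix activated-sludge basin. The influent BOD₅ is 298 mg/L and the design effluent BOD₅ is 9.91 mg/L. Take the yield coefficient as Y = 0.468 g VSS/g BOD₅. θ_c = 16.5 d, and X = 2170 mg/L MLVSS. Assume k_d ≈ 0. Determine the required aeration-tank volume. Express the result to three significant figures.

V ≈ 6.57 m³

With k_d = 0 the design equation reduces to V = Y Q (S₀−S) θ_c / X = 0.468 × 6.41 × (298 − 9.91) × 16.5 / 2170 = 6.571 m³.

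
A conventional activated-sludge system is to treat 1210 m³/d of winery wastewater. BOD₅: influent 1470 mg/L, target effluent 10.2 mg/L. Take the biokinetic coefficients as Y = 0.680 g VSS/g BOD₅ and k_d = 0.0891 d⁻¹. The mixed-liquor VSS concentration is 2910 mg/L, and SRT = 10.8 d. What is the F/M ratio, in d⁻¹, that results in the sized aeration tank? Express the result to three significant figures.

F/M ≈ 0.269 d⁻¹

From the SRT design equation V = Y Q (S₀−S) θ_c / [X (1 + k_d θ_c)] = 0.680 × 1210 × (1470 − 10.2) × 10.8 / [2910 × (1 + 0.0891 × 10.8)] = 1.3×10^7 / 5710 = 2272 m³.
F/M = Q·S₀ / (V·X) = 1210 × 1470 / (2272 × 2910) = 0.2691 g BOD₅·(g VSS·d)⁻¹.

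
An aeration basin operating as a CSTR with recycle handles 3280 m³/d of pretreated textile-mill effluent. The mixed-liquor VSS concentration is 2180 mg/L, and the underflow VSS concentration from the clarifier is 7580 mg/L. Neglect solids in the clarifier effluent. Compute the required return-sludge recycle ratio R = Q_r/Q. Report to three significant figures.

Solids balance on the clarifier gives (1+R)X = R·X_r, so R = X/(X_r − X) = 2180 / (7580 − 2180) = 0.4037.

R ≈ 0.404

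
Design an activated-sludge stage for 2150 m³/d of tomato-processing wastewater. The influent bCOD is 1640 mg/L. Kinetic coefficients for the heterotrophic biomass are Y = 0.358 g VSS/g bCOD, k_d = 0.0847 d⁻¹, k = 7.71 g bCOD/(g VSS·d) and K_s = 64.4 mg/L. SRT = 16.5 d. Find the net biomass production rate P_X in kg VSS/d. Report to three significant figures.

For a completely mixed reactor with recycle the Lawrence–McCarty relation gives S = K_s·(1 + k_d·θ_c) / [θ_c·(Y·k − k_d) − 1] = 64.4 × (1 + 0.0847 × 16.5) / [16.5 × (0.358 × 7.71 − 0.0847) − 1] = 154.4 / 43.15 = 3.579 mg/L.
Observed yield with endogenous decay: Y_obs = Y / (1 + k_d·θ_c) = 0.358 / (1 + 0.0847 × 16.5) = 0.358 / 2.398 = 0.1493 g VSS/g bCOD.
Mass of bCOD removed per day: Q(S₀ − S) = 2150 × 1636 g/m³ = 3518 kg/d.
Biomass produced: P_X = Y_obs·Q·ΔS = 0.1493 × 3518 ≈ 525.3 kg VSS/d.

P_X ≈ 525 kg VSS/d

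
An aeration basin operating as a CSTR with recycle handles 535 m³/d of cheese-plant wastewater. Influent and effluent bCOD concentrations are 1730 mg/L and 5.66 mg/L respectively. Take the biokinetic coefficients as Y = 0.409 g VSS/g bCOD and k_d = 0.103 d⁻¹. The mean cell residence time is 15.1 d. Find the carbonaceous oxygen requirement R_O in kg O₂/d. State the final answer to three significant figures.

Y_obs = Y / (1 + k_d θ_c) = 0.409 / (1 + 0.103 × 15.1) = 0.409 / 2.555 = 0.1601.
Mass of bCOD removed per day: Q(S₀ − S) = 535 × 1724 g/m³ = 922.5 kg/d.
Biomass synthesised: P_X = Y_obs × 922.5 = 147.7 kg VSS/d.
Carbonaceous O₂ demand = substrate oxidised − cell-mass equivalent = 922.5 − 1.42 × 147.7 = 712.8 kg O₂/d.

R_O ≈ 713 kg O₂/d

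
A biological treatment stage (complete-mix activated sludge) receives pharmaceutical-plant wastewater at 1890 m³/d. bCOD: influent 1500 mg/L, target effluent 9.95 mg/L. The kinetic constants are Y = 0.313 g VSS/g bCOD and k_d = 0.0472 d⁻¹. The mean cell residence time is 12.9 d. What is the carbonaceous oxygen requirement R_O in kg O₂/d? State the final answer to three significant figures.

R_O ≈ 2040 kg O₂/d

Correct the yield for decay: Y_obs = Y/(1 + k_d θ_c) = 0.313 / (1 + 0.0472 × 12.9) = 0.313 / 1.609 = 0.1945.
ΔS = 1500 − 9.95 = 1490 mg/L, so the substrate removal rate is 1890 × 1490/1000 = 2816 kg bCOD/d.
Net sludge production P_X = 0.1945 × 2816 = 547.9 kg VSS/d.
Carbonaceous O₂ demand = substrate oxidised − cell-mass equivalent = 2816 − 1.42 × 547.9 = 2038 kg O₂/d.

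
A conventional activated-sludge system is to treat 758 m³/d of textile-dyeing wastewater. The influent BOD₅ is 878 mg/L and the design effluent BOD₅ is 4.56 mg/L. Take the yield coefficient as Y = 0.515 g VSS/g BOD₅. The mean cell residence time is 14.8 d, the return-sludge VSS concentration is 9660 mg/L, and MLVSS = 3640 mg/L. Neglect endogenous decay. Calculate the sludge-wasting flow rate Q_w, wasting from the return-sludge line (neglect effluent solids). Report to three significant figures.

Q_w ≈ 35.3 m³/d

V·X = Y·Q·ΔS·θ_c gives V = 0.515 × 758 × (878 − 4.56) × 14.8 / 3640 = 1386 m³.
Wasting from the return line (neglecting effluent solids): Q_w = V·X / (θ_c·X_r) = 1386 × 3640 / (14.8 × 9660) = 35.30 m³/d.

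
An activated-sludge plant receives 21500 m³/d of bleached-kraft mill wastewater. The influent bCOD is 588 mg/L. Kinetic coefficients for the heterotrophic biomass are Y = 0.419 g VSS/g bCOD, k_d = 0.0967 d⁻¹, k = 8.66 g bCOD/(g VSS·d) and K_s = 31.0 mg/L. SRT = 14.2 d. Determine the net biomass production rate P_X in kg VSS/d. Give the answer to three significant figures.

For a completely mixed reactor with recycle the Lawrence–McCarty relation gives S = K_s·(1 + k_d·θ_c) / [θ_c·(Y·k − k_d) − 1] = 31.0 × (1 + 0.0967 × 14.2) / [14.2 × (0.419 × 8.66 − 0.0967) − 1] = 73.57 / 49.15 = 1.497 mg/L.
Observed yield with endogenous decay: Y_obs = Y / (1 + k_d·θ_c) = 0.419 / (1 + 0.0967 × 14.2) = 0.419 / 2.373 = 0.1766 g VSS/g bCOD.
Q·(S₀ − S) = 21500 × (588 − 1.50) × 10⁻³ = 12610 kg/d removed.
Net biomass production P_X = Y_obs × Q·(S₀ − S) = 0.1766 × 12610 = 2226 kg VSS/d.

P_X ≈ 2230 kg VSS/d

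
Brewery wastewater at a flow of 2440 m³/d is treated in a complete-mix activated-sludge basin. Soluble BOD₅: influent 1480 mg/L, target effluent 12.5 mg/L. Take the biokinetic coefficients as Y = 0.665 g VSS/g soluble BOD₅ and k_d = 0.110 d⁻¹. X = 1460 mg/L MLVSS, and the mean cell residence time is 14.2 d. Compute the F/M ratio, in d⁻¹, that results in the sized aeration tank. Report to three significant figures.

Steady-state biomass mass balance: V·X·(1 + k_d·θ_c) = Y·Q·(S₀ − S)·θ_c, so V = 0.665 × 2440 × (1480 − 12.5) × 14.2 / [1460 × (1 + 0.110 × 14.2)] = 3.38×10^7 / 3741 = 9040 m³.
Food-to-microorganism ratio F/M = Q S₀ / (V X) = 2440 × 1480 / (9040 × 1460) = 0.2736 d⁻¹.

F/M ≈ 0.274 d⁻¹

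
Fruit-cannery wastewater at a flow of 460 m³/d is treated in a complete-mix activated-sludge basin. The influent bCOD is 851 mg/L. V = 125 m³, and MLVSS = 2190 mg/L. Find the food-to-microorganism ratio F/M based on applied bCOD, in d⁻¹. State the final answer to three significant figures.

Food-to-microorganism ratio F/M = Q S₀ / (V X) = 460 × 851 / (125.0 × 2190) = 1.430 d⁻¹.

F/M ≈ 1.43 d⁻¹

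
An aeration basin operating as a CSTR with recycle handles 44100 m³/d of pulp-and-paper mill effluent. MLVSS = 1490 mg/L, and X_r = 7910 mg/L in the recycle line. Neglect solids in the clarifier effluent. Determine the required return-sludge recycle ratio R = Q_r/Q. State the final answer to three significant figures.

R ≈ 0.232

Solids balance on the clarifier gives (1+R)X = R·X_r, so R = X/(X_r − X) = 1490 / (7910 − 1490) = 0.2321.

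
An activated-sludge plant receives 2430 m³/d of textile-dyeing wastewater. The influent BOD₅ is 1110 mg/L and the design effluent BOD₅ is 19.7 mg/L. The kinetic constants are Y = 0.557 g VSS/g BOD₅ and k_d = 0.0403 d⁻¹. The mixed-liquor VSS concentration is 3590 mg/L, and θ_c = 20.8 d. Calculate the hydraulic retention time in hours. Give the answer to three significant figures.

From the SRT design equation V = Y Q (S₀−S) θ_c / [X (1 + k_d θ_c)] = 0.557 × 2430 × (1110 − 19.7) × 20.8 / [3590 × (1 + 0.0403 × 20.8)] = 3.07×10^7 / 6599 = 4651 m³.
Hydraulic retention time τ = V/Q = 4651 / 2430 = 1.914 d = 45.94 h.

τ ≈ 45.9 h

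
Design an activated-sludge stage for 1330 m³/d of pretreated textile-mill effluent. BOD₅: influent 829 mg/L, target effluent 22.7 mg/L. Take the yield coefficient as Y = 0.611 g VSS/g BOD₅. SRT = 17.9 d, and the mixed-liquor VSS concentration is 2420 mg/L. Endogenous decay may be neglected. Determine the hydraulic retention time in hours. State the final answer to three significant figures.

Biomass mass balance (decay neglected): V·X = Y·Q·(S₀ − S)·θ_c, so V = 0.611 × 1330 × (829 − 22.7) × 17.9 / 2420 = 4846 m³.
τ = V/Q = 4846/1330 = 3.644 d, or 87.46 h.

τ ≈ 87.5 h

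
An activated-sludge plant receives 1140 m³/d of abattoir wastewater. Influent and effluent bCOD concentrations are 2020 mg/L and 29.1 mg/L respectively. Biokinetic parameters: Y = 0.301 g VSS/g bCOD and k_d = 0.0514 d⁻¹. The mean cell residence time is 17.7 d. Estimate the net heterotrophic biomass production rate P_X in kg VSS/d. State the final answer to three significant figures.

Correct the yield for decay: Y_obs = Y/(1 + k_d θ_c) = 0.301 / (1 + 0.0514 × 17.7) = 0.301 / 1.910 = 0.1576.
Q·(S₀ − S) = 1140 × (2020 − 29.1) × 10⁻³ = 2270 kg/d removed.
So the net sludge growth is P_X = 0.1576 × 2270 = 357.7 kg VSS/d.

P_X ≈ 358 kg VSS/d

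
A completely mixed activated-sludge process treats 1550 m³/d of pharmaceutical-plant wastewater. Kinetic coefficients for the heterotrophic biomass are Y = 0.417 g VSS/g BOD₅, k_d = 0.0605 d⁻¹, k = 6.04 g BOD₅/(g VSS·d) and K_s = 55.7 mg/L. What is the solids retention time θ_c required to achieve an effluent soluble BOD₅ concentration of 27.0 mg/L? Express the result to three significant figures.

θ_c ≈ 1.31 d

At the target effluent, Y k S/(K_s+S) = 0.417×6.04×27.0/82.70 = 0.8223 d⁻¹.
1/θ_c = 0.8223 − 0.0605 = 0.7618 d⁻¹, so θ_c = 1.313 d.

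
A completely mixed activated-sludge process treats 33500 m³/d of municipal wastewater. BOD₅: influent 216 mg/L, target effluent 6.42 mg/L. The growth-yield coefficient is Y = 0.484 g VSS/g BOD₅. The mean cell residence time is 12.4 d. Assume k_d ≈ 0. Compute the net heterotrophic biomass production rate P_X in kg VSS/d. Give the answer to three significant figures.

P_X ≈ 3400 kg VSS/d

No decay correction is needed, so Y_obs = Y = 0.484.
ΔS = 216 − 6.42 = 209.6 mg/L, so the substrate removal rate is 33500 × 209.6/1000 = 7021 kg BOD₅/d.
So the net sludge growth is P_X = 0.4840 × 7021 = 3398 kg VSS/d.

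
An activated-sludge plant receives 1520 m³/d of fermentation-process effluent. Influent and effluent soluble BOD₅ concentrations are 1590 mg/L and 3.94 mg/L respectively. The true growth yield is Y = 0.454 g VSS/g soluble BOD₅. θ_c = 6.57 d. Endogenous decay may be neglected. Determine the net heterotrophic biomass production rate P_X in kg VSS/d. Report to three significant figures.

With endogenous decay neglected, the observed yield equals the true yield: Y_obs = Y = 0.454 g VSS/g soluble BOD₅.
ΔS = 1590 − 3.94 = 1586 mg/L, so the substrate removal rate is 1520 × 1586/1000 = 2411 kg soluble BOD₅/d.
So the net sludge growth is P_X = 0.4540 × 2411 = 1095 kg VSS/d.

P_X ≈ 1090 kg VSS/d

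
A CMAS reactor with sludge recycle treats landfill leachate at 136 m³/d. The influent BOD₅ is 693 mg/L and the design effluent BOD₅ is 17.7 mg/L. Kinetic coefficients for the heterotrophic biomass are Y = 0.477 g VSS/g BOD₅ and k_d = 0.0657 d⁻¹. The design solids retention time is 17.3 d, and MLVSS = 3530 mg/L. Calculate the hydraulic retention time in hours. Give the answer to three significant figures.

τ ≈ 17.7 h

From the SRT design equation V = Y Q (S₀−S) θ_c / [X (1 + k_d θ_c)] = 0.477 × 136 × (693 − 17.7) × 17.3 / [3530 × (1 + 0.0657 × 17.3)] = 7.58×10^5 / 7542 = 100.5 m³.
τ = V/Q = 100.5/136 = 0.7389 d, or 17.73 h.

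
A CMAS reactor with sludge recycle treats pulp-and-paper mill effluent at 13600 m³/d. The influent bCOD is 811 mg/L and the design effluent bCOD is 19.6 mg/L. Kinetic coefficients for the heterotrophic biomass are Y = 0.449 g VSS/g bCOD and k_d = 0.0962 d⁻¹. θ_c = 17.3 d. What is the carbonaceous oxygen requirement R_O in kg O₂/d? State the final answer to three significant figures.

Correct the yield for decay: Y_obs = Y/(1 + k_d θ_c) = 0.449 / (1 + 0.0962 × 17.3) = 0.449 / 2.664 = 0.1685.
Substrate removed = Q·(S₀ − S) = 13600 m³/d × (811 − 19.6) g/m³ = 1.08×10^7 g/d = 10763 kg/d.
P_X = Y_obs·Q·(S₀ − S) = 0.1685 × 10763 = 1814 kg VSS/d.
R_O = Q·(S₀ − S) − 1.42·P_X = 10763 − 1.42 × 1814 = 8187 kg O₂/d.

R_O ≈ 8190 kg O₂/d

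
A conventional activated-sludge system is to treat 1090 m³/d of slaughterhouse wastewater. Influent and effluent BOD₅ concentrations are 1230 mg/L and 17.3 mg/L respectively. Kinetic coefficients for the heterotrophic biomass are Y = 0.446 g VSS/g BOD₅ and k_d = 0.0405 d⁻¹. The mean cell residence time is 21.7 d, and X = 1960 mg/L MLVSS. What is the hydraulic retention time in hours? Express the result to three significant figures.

Steady-state biomass mass balance: V·X·(1 + k_d·θ_c) = Y·Q·(S₀ − S)·θ_c, so V = 0.446 × 1090 × (1230 − 17.3) × 21.7 / [1960 × (1 + 0.0405 × 21.7)] = 1.28×10^7 / 3683 = 3474 m³.
τ = V/Q = 3474/1090 = 3.187 d, or 76.49 h.

τ ≈ 76.5 h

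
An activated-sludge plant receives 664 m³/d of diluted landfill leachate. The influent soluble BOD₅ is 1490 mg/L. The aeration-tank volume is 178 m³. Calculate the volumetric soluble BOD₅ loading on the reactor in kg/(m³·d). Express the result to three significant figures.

L_v ≈ 5.56 kg soluble BOD₅/(m³·d)

L_v = Q S₀ / V = 664 × 1490 × 10⁻³ / 178.0 = 5.558 kg/(m³·d).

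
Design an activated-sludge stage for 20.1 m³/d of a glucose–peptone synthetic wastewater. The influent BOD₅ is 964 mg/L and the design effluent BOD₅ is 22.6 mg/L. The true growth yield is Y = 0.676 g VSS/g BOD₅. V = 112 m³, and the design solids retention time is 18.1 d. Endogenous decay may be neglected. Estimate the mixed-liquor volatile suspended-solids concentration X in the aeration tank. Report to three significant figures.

X ≈ 2070 mg/L

Without decay, X = Y Q (S₀−S) θ_c / V = 0.676 × 20.1 × (964 − 22.6) × 18.1 / 112 = 2067 mg/L.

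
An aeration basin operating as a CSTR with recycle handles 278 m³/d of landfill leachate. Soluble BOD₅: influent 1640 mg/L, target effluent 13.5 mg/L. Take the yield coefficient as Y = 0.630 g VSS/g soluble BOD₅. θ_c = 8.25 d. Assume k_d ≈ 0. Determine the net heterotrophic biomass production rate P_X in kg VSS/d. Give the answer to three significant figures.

No decay correction is needed, so Y_obs = Y = 0.630.
ΔS = 1640 − 13.5 = 1626 mg/L, so the substrate removal rate is 278 × 1626/1000 = 452.2 kg soluble BOD₅/d.
So the net sludge growth is P_X = 0.6300 × 452.2 = 284.9 kg VSS/d.

P_X ≈ 285 kg VSS/d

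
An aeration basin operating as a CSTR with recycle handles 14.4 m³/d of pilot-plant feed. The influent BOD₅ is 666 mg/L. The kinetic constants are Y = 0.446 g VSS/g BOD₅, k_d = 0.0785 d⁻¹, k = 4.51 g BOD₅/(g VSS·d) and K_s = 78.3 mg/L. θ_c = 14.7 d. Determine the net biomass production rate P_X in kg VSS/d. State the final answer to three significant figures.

P_X ≈ 1.97 kg VSS/d

From the Monod/SRT balance for a CMAS, S = K_s·(1+k_d θ_c)/[θ_c·(Y k − k_d) − 1] = 78.3 × (1 + 0.0785 × 14.7) / [14.7 × (0.446 × 4.51 − 0.0785) − 1] = 168.7 / 27.41 = 6.152 mg/L.
The observed yield is Y_obs = Y/(1 + k_d·θ_c) = 0.446 / (1 + 0.0785 × 14.7) = 0.446 / 2.154 = 0.2071 g VSS per g BOD₅ removed.
Mass of BOD₅ removed per day: Q(S₀ − S) = 14.4 × 659.9 g/m³ = 9.502 kg/d.
Biomass produced: P_X = Y_obs·Q·ΔS = 0.2071 × 9.502 ≈ 1.967 kg VSS/d.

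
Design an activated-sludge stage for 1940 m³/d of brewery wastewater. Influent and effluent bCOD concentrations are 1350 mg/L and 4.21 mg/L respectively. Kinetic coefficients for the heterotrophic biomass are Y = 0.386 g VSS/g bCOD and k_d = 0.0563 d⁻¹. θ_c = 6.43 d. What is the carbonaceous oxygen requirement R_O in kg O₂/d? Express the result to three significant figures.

R_O ≈ 1560 kg O₂/d

Correct the yield for decay: Y_obs = Y/(1 + k_d θ_c) = 0.386 / (1 + 0.0563 × 6.43) = 0.386 / 1.362 = 0.2834.
Q·(S₀ − S) = 1940 × (1350 − 4.21) × 10⁻³ = 2611 kg/d removed.
P_X = Y_obs·Q·(S₀ − S) = 0.2834 × 2611 = 739.9 kg VSS/d.
R_O = Q·ΔS − 1.42 P_X = 2611 − 1051 = 1560 kg O₂/d.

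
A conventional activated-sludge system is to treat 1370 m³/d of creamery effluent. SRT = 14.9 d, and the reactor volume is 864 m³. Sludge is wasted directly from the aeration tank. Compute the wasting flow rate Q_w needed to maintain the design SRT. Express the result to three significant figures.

Wasting from the aeration tank: Q_w = V / θ_c = 864.0 / 14.9 = 57.99 m³/d.

Q_w ≈ 58.0 m³/d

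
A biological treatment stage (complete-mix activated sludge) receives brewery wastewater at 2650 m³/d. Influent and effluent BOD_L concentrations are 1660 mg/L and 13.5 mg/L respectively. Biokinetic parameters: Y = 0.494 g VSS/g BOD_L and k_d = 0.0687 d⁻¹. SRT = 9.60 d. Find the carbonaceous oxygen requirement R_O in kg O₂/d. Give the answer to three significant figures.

Observed yield with endogenous decay: Y_obs = Y / (1 + k_d·θ_c) = 0.494 / (1 + 0.0687 × 9.60) = 0.494 / 1.660 = 0.2977 g VSS/g BOD_L.
ΔS = 1660 − 13.5 = 1646 mg/L, so the substrate removal rate is 2650 × 1646/1000 = 4363 kg BOD_L/d.
Biomass synthesised: P_X = Y_obs × 4363 = 1299 kg VSS/d.
Carbonaceous O₂ demand = substrate oxidised − cell-mass equivalent = 4363 − 1.42 × 1299 = 2519 kg O₂/d.

R_O ≈ 2520 kg O₂/d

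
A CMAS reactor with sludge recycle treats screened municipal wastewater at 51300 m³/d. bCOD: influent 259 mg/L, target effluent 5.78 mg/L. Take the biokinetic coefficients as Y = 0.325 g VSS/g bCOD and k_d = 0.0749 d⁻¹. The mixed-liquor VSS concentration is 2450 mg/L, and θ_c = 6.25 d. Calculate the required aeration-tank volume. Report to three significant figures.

V ≈ 7340 m³

Rearranging the biomass balance for a CMAS with decay, V = Y·Q·ΔS·θ_c / [X·(1+k_d θ_c)] = 0.325 × 51300 × (259 − 5.78) × 6.25 / [2450 × (1 + 0.0749 × 6.25)] = 2.64×10^7 / 3597 = 7336 m³.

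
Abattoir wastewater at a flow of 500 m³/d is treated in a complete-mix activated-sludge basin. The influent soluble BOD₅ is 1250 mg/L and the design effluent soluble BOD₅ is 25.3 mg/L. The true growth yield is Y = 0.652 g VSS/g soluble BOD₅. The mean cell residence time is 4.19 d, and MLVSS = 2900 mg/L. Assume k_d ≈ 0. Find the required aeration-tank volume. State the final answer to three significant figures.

V ≈ 577 m³

Biomass mass balance (decay neglected): V·X = Y·Q·(S₀ − S)·θ_c, so V = 0.652 × 500 × (1250 − 25.3) × 4.19 / 2900 = 576.9 m³.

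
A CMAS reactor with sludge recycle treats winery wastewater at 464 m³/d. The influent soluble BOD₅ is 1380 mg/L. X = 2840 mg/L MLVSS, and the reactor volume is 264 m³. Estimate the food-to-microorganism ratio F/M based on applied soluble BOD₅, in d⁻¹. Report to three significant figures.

F/M = Q·S₀ / (V·X) = 464 × 1380 / (264.0 × 2840) = 0.8540 g soluble BOD₅·(g VSS·d)⁻¹.

F/M ≈ 0.854 d⁻¹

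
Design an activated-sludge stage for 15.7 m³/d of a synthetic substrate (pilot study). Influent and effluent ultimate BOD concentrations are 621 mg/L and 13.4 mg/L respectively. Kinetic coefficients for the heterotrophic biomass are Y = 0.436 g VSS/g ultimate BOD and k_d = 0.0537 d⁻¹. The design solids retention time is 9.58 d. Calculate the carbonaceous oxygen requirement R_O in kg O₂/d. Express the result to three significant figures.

R_O ≈ 5.64 kg O₂/d

Observed yield with endogenous decay: Y_obs = Y / (1 + k_d·θ_c) = 0.436 / (1 + 0.0537 × 9.58) = 0.436 / 1.514 = 0.2879 g VSS/g ultimate BOD.
ΔS = 621 − 13.4 = 607.6 mg/L, so the substrate removal rate is 15.7 × 607.6/1000 = 9.539 kg ultimate BOD/d.
Net sludge production P_X = 0.2879 × 9.539 = 2.746 kg VSS/d.
R_O = Q·ΔS − 1.42 P_X = 9.539 − 3.900 = 5.640 kg O₂/d.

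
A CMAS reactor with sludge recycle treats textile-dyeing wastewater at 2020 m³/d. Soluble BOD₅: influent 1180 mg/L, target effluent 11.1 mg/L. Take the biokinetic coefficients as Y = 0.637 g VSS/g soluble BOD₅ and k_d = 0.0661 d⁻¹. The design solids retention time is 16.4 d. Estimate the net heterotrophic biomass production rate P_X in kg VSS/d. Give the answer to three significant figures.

The observed yield is Y_obs = Y/(1 + k_d·θ_c) = 0.637 / (1 + 0.0661 × 16.4) = 0.637 / 2.084 = 0.3057 g VSS per g soluble BOD₅ removed.
Substrate removed = Q·(S₀ − S) = 2020 m³/d × (1180 − 11.1) g/m³ = 2.36×10^6 g/d = 2361 kg/d.
So the net sludge growth is P_X = 0.3057 × 2361 = 721.7 kg VSS/d.

P_X ≈ 722 kg VSS/d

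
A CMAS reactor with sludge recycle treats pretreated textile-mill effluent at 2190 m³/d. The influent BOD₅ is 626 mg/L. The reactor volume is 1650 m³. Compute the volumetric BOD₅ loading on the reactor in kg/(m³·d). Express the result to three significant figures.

L_v ≈ 0.831 kg BOD₅/(m³·d)

Applied BOD₅ load per unit volume = Q·S₀/V = (2190 × 626/1000)/1650 = 0.8309 kg BOD₅·m⁻³·d⁻¹.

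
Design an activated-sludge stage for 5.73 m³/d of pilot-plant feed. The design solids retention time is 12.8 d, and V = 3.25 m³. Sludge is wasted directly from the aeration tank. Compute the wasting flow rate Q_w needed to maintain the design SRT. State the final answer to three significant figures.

Q_w ≈ 0.254 m³/d

For wasting at MLVSS concentration, Q_w = V/θ_c = 3.250/12.8 = 0.2539 m³/d.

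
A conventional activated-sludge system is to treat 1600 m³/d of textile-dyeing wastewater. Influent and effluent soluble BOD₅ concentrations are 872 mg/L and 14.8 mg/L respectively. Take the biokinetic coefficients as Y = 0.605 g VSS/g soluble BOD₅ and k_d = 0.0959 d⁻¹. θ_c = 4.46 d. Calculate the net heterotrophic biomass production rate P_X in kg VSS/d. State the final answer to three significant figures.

P_X ≈ 581 kg VSS/d

Observed yield with endogenous decay: Y_obs = Y / (1 + k_d·θ_c) = 0.605 / (1 + 0.0959 × 4.46) = 0.605 / 1.428 = 0.4238 g VSS/g soluble BOD₅.
ΔS = 872 − 14.8 = 857.2 mg/L, so the substrate removal rate is 1600 × 857.2/1000 = 1372 kg soluble BOD₅/d.
P_X = Y_obs · Q(S₀ − S) = 0.4238 × 1372 = 581.2 kg VSS/d.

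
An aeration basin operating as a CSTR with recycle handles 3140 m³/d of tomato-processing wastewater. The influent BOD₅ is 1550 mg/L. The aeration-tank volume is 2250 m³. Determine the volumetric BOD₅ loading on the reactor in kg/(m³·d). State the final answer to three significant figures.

L_v ≈ 2.16 kg BOD₅/(m³·d)

L_v = Q S₀ / V = 3140 × 1550 × 10⁻³ / 2250 = 2.163 kg/(m³·d).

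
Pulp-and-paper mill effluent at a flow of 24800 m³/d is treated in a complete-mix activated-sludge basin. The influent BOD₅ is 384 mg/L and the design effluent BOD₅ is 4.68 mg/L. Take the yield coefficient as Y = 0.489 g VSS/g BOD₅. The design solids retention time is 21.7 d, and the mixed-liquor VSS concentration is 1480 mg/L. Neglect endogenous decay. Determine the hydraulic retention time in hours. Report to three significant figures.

Biomass mass balance (decay neglected): V·X = Y·Q·(S₀ − S)·θ_c, so V = 0.489 × 24800 × (384 − 4.68) × 21.7 / 1480 = 67447 m³.
Hydraulic retention time τ = V/Q = 67447 / 24800 = 2.720 d = 65.27 h.

τ ≈ 65.3 h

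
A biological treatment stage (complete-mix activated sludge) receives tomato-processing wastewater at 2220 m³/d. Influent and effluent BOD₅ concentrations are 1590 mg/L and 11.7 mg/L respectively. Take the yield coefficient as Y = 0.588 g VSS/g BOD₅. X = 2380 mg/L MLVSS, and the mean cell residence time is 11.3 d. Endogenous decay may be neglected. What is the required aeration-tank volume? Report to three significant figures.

V ≈ 9780 m³

V·X = Y·Q·ΔS·θ_c gives V = 0.588 × 2220 × (1590 − 11.7) × 11.3 / 2380 = 9782 m³.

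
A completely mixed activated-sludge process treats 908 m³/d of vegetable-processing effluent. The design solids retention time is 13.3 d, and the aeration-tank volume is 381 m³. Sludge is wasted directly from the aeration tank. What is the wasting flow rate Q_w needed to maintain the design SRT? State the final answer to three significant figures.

Q_w ≈ 28.6 m³/d

With mixed-liquor wasting, θ_c = V/Q_w, so Q_w = V/θ_c = 381.0/13.3 = 28.65 m³/d.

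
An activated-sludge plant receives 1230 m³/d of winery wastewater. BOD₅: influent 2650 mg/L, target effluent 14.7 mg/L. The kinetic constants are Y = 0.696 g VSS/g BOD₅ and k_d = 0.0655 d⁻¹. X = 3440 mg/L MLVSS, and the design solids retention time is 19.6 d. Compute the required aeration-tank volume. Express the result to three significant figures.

V ≈ 5630 m³

Rearranging the biomass balance for a CMAS with decay, V = Y·Q·ΔS·θ_c / [X·(1+k_d θ_c)] = 0.696 × 1230 × (2650 − 14.7) × 19.6 / [3440 × (1 + 0.0655 × 19.6)] = 4.42×10^7 / 7856 = 5628 m³.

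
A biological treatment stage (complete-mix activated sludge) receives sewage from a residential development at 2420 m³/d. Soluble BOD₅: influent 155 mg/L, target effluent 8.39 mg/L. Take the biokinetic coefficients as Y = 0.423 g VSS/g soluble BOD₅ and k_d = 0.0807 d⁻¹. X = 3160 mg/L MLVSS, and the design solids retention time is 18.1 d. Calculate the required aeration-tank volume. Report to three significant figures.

V ≈ 349 m³

From the SRT design equation V = Y Q (S₀−S) θ_c / [X (1 + k_d θ_c)] = 0.423 × 2420 × (155 − 8.39) × 18.1 / [3160 × (1 + 0.0807 × 18.1)] = 2.72×10^6 / 7776 = 349.3 m³.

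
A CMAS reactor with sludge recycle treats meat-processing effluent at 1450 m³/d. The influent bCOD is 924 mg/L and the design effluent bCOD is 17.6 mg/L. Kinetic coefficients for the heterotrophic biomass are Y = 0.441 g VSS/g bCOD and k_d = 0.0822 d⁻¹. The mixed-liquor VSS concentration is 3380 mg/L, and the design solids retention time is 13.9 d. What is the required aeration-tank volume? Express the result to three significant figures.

Rearranging the biomass balance for a CMAS with decay, V = Y·Q·ΔS·θ_c / [X·(1+k_d θ_c)] = 0.441 × 1450 × (924 − 17.6) × 13.9 / [3380 × (1 + 0.0822 × 13.9)] = 8.06×10^6 / 7242 = 1112 m³.

V ≈ 1110 m³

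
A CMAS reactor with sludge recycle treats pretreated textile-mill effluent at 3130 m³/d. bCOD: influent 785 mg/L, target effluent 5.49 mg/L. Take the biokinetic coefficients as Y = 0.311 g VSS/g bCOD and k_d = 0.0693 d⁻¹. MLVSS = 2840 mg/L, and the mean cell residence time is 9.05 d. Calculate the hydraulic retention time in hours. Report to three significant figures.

Steady-state biomass mass balance: V·X·(1 + k_d·θ_c) = Y·Q·(S₀ − S)·θ_c, so V = 0.311 × 3130 × (785 − 5.49) × 9.05 / [2840 × (1 + 0.0693 × 9.05)] = 6.87×10^6 / 4621 = 1486 m³.
Hydraulic retention time τ = V/Q = 1486 / 3130 = 0.4748 d = 11.39 h.

τ ≈ 11.4 h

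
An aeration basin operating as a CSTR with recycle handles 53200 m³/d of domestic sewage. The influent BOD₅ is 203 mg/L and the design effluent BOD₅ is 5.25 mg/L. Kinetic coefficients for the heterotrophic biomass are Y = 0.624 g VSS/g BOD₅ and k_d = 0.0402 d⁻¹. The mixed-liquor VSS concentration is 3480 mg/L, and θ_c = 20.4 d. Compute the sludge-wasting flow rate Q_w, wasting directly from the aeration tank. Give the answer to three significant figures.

Q_w ≈ 1040 m³/d

From the SRT design equation V = Y Q (S₀−S) θ_c / [X (1 + k_d θ_c)] = 0.624 × 53200 × (203 − 5.25) × 20.4 / [3480 × (1 + 0.0402 × 20.4)] = 1.34×10^8 / 6334 = 21143 m³.
Wasting from the aeration tank: Q_w = V / θ_c = 21143 / 20.4 = 1036 m³/d.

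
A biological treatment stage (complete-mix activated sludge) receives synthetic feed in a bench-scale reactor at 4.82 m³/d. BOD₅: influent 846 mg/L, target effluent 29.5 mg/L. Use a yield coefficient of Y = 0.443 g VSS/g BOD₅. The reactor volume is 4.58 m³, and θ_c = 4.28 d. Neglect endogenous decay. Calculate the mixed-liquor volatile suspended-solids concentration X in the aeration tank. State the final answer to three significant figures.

X ≈ 1630 mg/L

X = Y·Q·ΔS·θ_c / V = 0.443 × 4.82 × (846 − 29.5) × 4.28 / 4.58 = 1629 mg/L.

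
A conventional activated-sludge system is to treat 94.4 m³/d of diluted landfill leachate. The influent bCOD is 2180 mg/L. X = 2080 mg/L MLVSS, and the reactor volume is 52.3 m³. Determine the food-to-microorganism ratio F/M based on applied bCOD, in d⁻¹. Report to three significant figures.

Food-to-microorganism ratio F/M = Q S₀ / (V X) = 94.4 × 2180 / (52.30 × 2080) = 1.892 d⁻¹.

F/M ≈ 1.89 d⁻¹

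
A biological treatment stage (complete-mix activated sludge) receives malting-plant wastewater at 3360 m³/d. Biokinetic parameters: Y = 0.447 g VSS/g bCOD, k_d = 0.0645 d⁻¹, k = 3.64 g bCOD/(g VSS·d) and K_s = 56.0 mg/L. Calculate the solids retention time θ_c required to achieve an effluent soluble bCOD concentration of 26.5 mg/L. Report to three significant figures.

At the target effluent, Y k S/(K_s+S) = 0.447×3.64×26.5/82.50 = 0.5226 d⁻¹.
θ_c = 1/(μ − k_d) = 1/(0.5226 − 0.0645) = 1/0.4581 = 2.183 d.

θ_c ≈ 2.18 d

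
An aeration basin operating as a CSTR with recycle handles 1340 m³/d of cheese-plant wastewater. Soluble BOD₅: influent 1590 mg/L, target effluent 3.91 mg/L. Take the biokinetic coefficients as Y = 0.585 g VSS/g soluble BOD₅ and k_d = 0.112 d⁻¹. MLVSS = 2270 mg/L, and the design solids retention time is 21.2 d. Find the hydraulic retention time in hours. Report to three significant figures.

Rearranging the biomass balance for a CMAS with decay, V = Y·Q·ΔS·θ_c / [X·(1+k_d θ_c)] = 0.585 × 1340 × (1590 − 3.91) × 21.2 / [2270 × (1 + 0.112 × 21.2)] = 2.64×10^7 / 7660 = 3441 m³.
Hydraulic retention time τ = V/Q = 3441 / 1340 = 2.568 d = 61.63 h.

τ ≈ 61.6 h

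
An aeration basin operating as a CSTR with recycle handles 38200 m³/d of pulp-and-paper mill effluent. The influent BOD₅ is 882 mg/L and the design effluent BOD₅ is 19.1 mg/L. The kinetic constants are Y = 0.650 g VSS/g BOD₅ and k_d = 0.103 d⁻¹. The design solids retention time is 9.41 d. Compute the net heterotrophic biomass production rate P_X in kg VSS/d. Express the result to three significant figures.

P_X ≈ 10900 kg VSS/d

The observed yield is Y_obs = Y/(1 + k_d·θ_c) = 0.650 / (1 + 0.103 × 9.41) = 0.650 / 1.969 = 0.3301 g VSS per g BOD₅ removed.
Q·(S₀ − S) = 38200 × (882 − 19.1) × 10⁻³ = 32963 kg/d removed.
Net biomass production P_X = Y_obs × Q·(S₀ − S) = 0.3301 × 32963 = 10880 kg VSS/d.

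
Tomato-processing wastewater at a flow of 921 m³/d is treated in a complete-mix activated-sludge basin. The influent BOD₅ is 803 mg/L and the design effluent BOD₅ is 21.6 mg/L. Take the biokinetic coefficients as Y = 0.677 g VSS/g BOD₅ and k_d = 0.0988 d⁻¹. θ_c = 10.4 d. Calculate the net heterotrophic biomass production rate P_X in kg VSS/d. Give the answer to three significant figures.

Y_obs = Y / (1 + k_d θ_c) = 0.677 / (1 + 0.0988 × 10.4) = 0.677 / 2.028 = 0.3339.
Substrate removed = Q·(S₀ − S) = 921 m³/d × (803 − 21.6) g/m³ = 7.2×10^5 g/d = 719.7 kg/d.
Net biomass production P_X = Y_obs × Q·(S₀ − S) = 0.3339 × 719.7 = 240.3 kg VSS/d.

P_X ≈ 240 kg VSS/d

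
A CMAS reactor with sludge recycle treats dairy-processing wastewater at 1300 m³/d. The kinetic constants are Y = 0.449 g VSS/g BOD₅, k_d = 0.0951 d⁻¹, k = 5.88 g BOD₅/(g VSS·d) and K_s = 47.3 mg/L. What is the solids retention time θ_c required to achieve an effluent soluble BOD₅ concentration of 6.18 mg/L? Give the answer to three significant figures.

From 1/θ_c = Y·k·S/(K_s + S) − k_d: Y·k·S/(K_s+S) = 0.449 × 5.88 × 6.18 / (47.3 + 6.18) = 0.3051 d⁻¹.
1/θ_c = 0.3051 − 0.0951 = 0.2100 d⁻¹, so θ_c = 4.762 d.

θ_c ≈ 4.76 d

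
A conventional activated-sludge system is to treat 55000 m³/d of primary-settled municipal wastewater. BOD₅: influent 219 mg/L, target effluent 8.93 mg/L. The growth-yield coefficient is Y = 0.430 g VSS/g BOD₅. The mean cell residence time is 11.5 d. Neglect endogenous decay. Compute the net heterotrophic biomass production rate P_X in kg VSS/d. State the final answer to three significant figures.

With endogenous decay neglected, the observed yield equals the true yield: Y_obs = Y = 0.430 g VSS/g BOD₅.
ΔS = 219 − 8.93 = 210.1 mg/L, so the substrate removal rate is 55000 × 210.1/1000 = 11554 kg BOD₅/d.
P_X = Y_obs · Q(S₀ − S) = 0.4300 × 11554 = 4968 kg VSS/d.

P_X ≈ 4970 kg VSS/d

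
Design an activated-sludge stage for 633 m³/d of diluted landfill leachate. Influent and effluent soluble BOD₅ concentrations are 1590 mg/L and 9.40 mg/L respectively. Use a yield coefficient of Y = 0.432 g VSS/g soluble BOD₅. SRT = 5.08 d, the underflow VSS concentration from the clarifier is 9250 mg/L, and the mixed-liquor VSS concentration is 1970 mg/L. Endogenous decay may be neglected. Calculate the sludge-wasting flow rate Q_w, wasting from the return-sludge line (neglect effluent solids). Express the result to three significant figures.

With k_d = 0 the design equation reduces to V = Y Q (S₀−S) θ_c / X = 0.432 × 633 × (1590 − 9.40) × 5.08 / 1970 = 1115 m³.
Q_w = (V·X)/(θ_c X_r) = 1115 × 1970 / (5.08 × 9250) = 46.73 m³/d.

Q_w ≈ 46.7 m³/d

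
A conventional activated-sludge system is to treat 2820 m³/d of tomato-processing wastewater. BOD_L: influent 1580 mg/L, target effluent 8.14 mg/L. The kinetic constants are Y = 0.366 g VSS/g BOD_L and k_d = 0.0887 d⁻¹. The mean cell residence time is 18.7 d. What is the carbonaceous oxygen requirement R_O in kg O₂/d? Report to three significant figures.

Correct the yield for decay: Y_obs = Y/(1 + k_d θ_c) = 0.366 / (1 + 0.0887 × 18.7) = 0.366 / 2.659 = 0.1377.
Mass of BOD_L removed per day: Q(S₀ − S) = 2820 × 1572 g/m³ = 4433 kg/d.
P_X = Y_obs·Q·(S₀ − S) = 0.1377 × 4433 = 610.2 kg VSS/d.
R_O = Q·(S₀ − S) − 1.42·P_X = 4433 − 1.42 × 610.2 = 3566 kg O₂/d.

R_O ≈ 3570 kg O₂/d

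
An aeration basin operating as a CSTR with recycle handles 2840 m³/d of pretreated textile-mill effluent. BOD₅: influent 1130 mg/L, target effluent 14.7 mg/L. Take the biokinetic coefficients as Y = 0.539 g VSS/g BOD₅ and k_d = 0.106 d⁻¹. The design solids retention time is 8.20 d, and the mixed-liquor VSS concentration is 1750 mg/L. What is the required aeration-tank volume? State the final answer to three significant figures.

From the SRT design equation V = Y Q (S₀−S) θ_c / [X (1 + k_d θ_c)] = 0.539 × 2840 × (1130 − 14.7) × 8.20 / [1750 × (1 + 0.106 × 8.20)] = 1.4×10^7 / 3271 = 4280 m³.

V ≈ 4280 m³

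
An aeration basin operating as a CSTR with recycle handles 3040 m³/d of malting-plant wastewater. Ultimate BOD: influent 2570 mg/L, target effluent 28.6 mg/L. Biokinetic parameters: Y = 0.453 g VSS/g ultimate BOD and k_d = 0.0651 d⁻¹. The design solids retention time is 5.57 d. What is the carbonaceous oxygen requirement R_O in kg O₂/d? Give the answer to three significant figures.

Y_obs = Y / (1 + k_d θ_c) = 0.453 / (1 + 0.0651 × 5.57) = 0.453 / 1.363 = 0.3325.
Substrate removed = Q·(S₀ − S) = 3040 m³/d × (2570 − 28.6) g/m³ = 7.73×10^6 g/d = 7726 kg/d.
Net sludge production P_X = 0.3325 × 7726 = 2568 kg VSS/d.
R_O = Q·ΔS − 1.42 P_X = 7726 − 3647 = 4079 kg O₂/d.

R_O ≈ 4080 kg O₂/d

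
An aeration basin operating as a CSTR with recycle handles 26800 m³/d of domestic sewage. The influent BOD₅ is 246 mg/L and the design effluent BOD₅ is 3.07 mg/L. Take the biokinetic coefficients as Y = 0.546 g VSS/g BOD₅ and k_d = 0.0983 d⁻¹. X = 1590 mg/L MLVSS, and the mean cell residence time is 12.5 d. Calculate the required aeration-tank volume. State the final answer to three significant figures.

From the SRT design equation V = Y Q (S₀−S) θ_c / [X (1 + k_d θ_c)] = 0.546 × 26800 × (246 − 3.07) × 12.5 / [1590 × (1 + 0.0983 × 12.5)] = 4.44×10^7 / 3544 = 12539 m³.

V ≈ 12500 m³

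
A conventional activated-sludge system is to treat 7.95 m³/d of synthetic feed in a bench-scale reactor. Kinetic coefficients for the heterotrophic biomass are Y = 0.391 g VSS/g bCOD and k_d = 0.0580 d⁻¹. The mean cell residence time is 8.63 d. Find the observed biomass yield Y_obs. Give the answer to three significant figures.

Y_obs ≈ 0.261 g VSS/g bCOD

Y_obs = Y / (1 + k_d θ_c) = 0.391 / (1 + 0.0580 × 8.63) = 0.391 / 1.501 = 0.2606.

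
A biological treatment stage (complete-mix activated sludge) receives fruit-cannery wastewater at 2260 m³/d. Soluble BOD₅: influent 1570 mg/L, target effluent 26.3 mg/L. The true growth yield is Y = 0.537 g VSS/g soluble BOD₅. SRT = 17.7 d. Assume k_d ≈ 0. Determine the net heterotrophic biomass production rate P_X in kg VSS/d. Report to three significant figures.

With endogenous decay neglected, the observed yield equals the true yield: Y_obs = Y = 0.537 g VSS/g soluble BOD₅.
Mass of soluble BOD₅ removed per day: Q(S₀ − S) = 2260 × 1544 g/m³ = 3489 kg/d.
Biomass produced: P_X = Y_obs·Q·ΔS = 0.5370 × 3489 ≈ 1873 kg VSS/d.

P_X ≈ 1870 kg VSS/d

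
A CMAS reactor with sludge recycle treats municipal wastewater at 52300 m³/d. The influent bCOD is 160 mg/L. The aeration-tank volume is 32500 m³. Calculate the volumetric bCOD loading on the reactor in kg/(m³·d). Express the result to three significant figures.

Applied bCOD load per unit volume = Q·S₀/V = (52300 × 160/1000)/32500 = 0.2575 kg bCOD·m⁻³·d⁻¹.

L_v ≈ 0.257 kg bCOD/(m³·d)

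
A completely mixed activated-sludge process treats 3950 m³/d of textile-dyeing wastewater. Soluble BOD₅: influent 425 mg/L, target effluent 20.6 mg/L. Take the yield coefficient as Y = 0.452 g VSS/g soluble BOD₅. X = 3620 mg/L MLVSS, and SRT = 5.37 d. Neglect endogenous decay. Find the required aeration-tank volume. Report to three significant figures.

V ≈ 1070 m³

V·X = Y·Q·ΔS·θ_c gives V = 0.452 × 3950 × (425 − 20.6) × 5.37 / 3620 = 1071 m³.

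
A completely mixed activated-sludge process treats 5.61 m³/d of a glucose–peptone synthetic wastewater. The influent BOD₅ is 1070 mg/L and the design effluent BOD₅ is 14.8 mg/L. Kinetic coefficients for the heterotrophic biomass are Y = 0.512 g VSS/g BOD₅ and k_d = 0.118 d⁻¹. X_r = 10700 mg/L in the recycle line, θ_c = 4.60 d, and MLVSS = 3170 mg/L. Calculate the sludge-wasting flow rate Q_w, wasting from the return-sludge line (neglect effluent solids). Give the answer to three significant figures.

Steady-state biomass mass balance: V·X·(1 + k_d·θ_c) = Y·Q·(S₀ − S)·θ_c, so V = 0.512 × 5.61 × (1070 − 14.8) × 4.60 / [3170 × (1 + 0.118 × 4.60)] = 1.39×10^4 / 4891 = 2.851 m³.
Q_w = (V·X)/(θ_c X_r) = 2.851 × 3170 / (4.60 × 10700) = 0.1836 m³/d.

Q_w ≈ 0.184 m³/d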